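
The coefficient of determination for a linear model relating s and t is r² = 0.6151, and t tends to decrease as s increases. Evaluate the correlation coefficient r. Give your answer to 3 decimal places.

|r| = √0.6151 = 0.784
The association is negative, so r = −0.784.

-0.784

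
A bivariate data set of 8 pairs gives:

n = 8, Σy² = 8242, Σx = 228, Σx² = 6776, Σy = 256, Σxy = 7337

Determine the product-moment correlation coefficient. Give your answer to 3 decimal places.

0.348

r = (nΣxy − ΣxΣy) / √[(nΣx² − (Σx)²)(nΣy² − (Σy)²)]
Numerator: 8×7337 − 228×256 = 328
Denominator: √[(54208 − 51984)(65936 − 65536)] = √[2224 × 400] = 943.1861
r = 328 / 943.1861 ≈ 0.348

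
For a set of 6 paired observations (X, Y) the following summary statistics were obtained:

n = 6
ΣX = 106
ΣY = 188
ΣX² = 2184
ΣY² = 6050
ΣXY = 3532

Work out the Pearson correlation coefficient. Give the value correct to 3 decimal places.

0.946

r = (nΣXY − ΣXΣY) / √[(nΣX² − (ΣX)²)(nΣY² − (ΣY)²)]
Numerator: 6×3532 − 106×188 = 1264
Denominator: √[(13104 − 11236)(36300 − 35344)] = √[1868 × 956] = 1336.3413
r = 1264 / 1336.3413 ≈ 0.946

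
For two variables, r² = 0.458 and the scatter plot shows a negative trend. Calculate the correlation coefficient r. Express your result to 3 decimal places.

-0.677

|r| = √0.458 = 0.677
The association is negative, so r = −0.677.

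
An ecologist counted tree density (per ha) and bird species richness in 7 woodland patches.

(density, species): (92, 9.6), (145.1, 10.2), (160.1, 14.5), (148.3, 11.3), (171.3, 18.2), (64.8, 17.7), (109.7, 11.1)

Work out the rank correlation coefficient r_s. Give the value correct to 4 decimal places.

Rank density: 2, 4, 6, 5, 7, 1, 3
Rank species: 1, 2, 5, 4, 7, 6, 3
d = rank(density) − rank(species): 1, 2, 1, 1, 0, -5, 0; Σd² = 32
ρ = 1 − 6Σd² / [n(n²−1)] = 1 − 6×32 / (7×48) = 1 − 192/336 ≈ 0.4286

0.4286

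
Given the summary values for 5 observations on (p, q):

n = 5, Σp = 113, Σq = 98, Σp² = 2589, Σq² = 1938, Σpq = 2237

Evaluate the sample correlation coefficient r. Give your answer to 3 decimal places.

0.902

r = (nΣpq − ΣpΣq) / √[(nΣp² − (Σp)²)(nΣq² − (Σq)²)]
Numerator: 5×2237 − 113×98 = 111
Denominator: √[(12945 − 12769)(9690 − 9604)] = √[176 × 86] = 123.0285
r = 111 / 123.0285 ≈ 0.902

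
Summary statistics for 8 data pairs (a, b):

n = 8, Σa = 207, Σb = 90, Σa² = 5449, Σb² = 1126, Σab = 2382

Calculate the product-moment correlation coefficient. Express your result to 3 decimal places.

r = (nΣab − ΣaΣb) / √[(nΣa² − (Σa)²)(nΣb² − (Σb)²)]
Numerator: 8×2382 − 207×90 = 426
Denominator: √[(43592 − 42849)(9008 − 8100)] = √[743 × 908] = 821.3672
r = 426 / 821.3672 ≈ 0.519

0.519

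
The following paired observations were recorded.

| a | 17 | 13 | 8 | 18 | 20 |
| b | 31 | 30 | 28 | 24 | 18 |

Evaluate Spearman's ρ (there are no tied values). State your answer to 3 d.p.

-0.600

Rank a: 3, 2, 1, 4, 5
Rank b: 5, 4, 3, 2, 1
d = rank(a) − rank(b): -2, -2, -2, 2, 4; Σd² = 32
ρ = 1 − 6Σd² / [n(n²−1)] = 1 − 6×32 / (5×24) = 1 − 192/120 ≈ -0.600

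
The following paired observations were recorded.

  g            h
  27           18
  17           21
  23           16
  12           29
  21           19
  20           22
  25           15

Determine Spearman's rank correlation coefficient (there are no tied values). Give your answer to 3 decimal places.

Rank g: 7, 2, 5, 1, 4, 3, 6
Rank h: 3, 5, 2, 7, 4, 6, 1
d = rank(g) − rank(h): 4, -3, 3, -6, 0, -3, 5; Σd² = 104
ρ = 1 − 6Σd² / [n(n²−1)] = 1 − 6×104 / (7×48) = 1 − 624/336 ≈ -0.857

-0.857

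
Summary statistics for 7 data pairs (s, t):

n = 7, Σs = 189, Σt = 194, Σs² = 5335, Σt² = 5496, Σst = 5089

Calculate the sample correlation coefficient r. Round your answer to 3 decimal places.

-0.895

r = (nΣst − ΣsΣt) / √[(nΣs² − (Σs)²)(nΣt² − (Σt)²)]
Numerator: 7×5089 − 189×194 = -1043
Denominator: √[(37345 − 35721)(38472 − 37636)] = √[1624 × 836] = 1165.1884
r = -1043 / 1165.1884 ≈ -0.895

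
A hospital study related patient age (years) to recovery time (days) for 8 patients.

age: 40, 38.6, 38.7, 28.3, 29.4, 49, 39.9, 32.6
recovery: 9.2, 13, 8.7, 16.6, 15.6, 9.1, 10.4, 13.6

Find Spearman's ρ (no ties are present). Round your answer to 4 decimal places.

Rank age: 7, 4, 5, 1, 2, 8, 6, 3
Rank recovery: 3, 5, 1, 8, 7, 2, 4, 6
d = rank(age) − rank(recovery): 4, -1, 4, -7, -5, 6, 2, -3; Σd² = 156
ρ = 1 − 6Σd² / [n(n²−1)] = 1 − 6×156 / (8×63) = 1 − 936/504 ≈ -0.8571

-0.8571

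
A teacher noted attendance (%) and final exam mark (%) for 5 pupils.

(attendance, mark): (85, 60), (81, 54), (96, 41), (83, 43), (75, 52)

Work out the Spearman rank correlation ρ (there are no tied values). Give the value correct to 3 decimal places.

Rank attendance: 4, 2, 5, 3, 1
Rank mark: 5, 4, 1, 2, 3
d = rank(attendance) − rank(mark): -1, -2, 4, 1, -2; Σd² = 26
ρ = 1 − 6Σd² / [n(n²−1)] = 1 − 6×26 / (5×24) = 1 − 156/120 ≈ -0.300

-0.300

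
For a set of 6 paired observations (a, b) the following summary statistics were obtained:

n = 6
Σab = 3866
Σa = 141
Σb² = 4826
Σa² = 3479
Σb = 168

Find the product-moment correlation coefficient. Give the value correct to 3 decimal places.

-0.577

r = (nΣab − ΣaΣb) / √[(nΣa² − (Σa)²)(nΣb² − (Σb)²)]
Numerator: 6×3866 − 141×168 = -492
Denominator: √[(20874 − 19881)(28956 − 28224)] = √[993 × 732] = 852.5702
r = -492 / 852.5702 ≈ -0.577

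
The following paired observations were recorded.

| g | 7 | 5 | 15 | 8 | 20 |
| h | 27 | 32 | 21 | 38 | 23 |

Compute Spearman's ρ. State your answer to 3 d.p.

-0.600

Rank g: 2, 1, 4, 3, 5
Rank h: 3, 4, 1, 5, 2
d = rank(g) − rank(h): -1, -3, 3, -2, 3; Σd² = 32
ρ = 1 − 6Σd² / [n(n²−1)] = 1 − 6×32 / (5×24) = 1 − 192/120 ≈ -0.600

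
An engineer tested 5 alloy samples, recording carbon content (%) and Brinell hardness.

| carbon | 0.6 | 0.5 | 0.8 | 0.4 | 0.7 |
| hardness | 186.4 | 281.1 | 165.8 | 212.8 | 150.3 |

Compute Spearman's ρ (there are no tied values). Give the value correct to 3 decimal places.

-0.800

Rank carbon: 3, 2, 5, 1, 4
Rank hardness: 3, 5, 2, 4, 1
d = rank(carbon) − rank(hardness): 0, -3, 3, -3, 3; Σd² = 36
ρ = 1 − 6Σd² / [n(n²−1)] = 1 − 6×36 / (5×24) = 1 − 216/120 ≈ -0.800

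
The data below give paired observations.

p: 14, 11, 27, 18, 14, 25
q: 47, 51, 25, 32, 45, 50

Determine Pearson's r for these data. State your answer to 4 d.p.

n = 6, Σp = 109, Σq = 250, Σp² = 2191, Σq² = 10984, Σpq = 4350
nΣpq − ΣpΣq = 26100 − 27250 = -1150
nΣp² − (Σp)² = 13146 − 11881 = 1265; nΣq² − (Σq)² = 65904 − 62500 = 3404
r = -1150 / √(1265 × 3404) = -1150 / 2075.1048 ≈ -0.5542

-0.5542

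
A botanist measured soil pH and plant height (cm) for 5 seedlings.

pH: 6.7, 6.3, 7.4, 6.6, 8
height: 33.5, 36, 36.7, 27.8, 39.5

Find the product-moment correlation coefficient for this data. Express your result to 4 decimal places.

n = 5, Σx = 35, Σy = 173.5, Σx² = 246.9, Σy² = 6098.23, Σxy = 1222.31
nΣxy − ΣxΣy = 6111.55 − 6072.5 = 39.05
nΣx² − (Σx)² = 1234.5 − 1225 = 9.5; nΣy² − (Σy)² = 30491.15 − 30102.25 = 388.9
r = 39.05 / √(9.5 × 388.9) = 39.05 / 60.7828 ≈ 0.6425

0.6425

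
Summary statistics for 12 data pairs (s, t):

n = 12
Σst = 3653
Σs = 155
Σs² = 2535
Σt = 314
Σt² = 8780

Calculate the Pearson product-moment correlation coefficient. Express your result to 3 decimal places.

-0.735

r = (nΣst − ΣsΣt) / √[(nΣs² − (Σs)²)(nΣt² − (Σt)²)]
Numerator: 12×3653 − 155×314 = -4834
Denominator: √[(30420 − 24025)(105360 − 98596)] = √[6395 × 6764] = 6576.9126
r = -4834 / 6576.9126 ≈ -0.735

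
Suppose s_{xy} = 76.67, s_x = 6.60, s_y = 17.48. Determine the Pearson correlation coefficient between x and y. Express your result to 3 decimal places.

0.665

r = Cov(x,y) / (s_x · s_y) = 76.67 / (6.60 × 17.48)
  = 76.67 / 115.3680 ≈ 0.665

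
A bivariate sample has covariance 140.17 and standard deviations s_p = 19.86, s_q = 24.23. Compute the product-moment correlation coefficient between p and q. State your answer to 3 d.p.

0.291

r = Cov(p,q) / (s_p · s_q) = 140.17 / (19.86 × 24.23)
  = 140.17 / 481.2078 ≈ 0.291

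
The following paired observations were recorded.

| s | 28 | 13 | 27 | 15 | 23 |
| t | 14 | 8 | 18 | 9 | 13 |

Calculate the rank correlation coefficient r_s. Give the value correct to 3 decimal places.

0.900

Rank s: 5, 1, 4, 2, 3
Rank t: 4, 1, 5, 2, 3
d = rank(s) − rank(t): 1, 0, -1, 0, 0; Σd² = 2
ρ = 1 − 6Σd² / [n(n²−1)] = 1 − 6×2 / (5×24) = 1 − 12/120 ≈ 0.900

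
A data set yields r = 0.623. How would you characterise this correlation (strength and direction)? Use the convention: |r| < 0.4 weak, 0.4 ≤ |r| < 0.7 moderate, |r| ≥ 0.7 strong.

moderate positive

r = 0.623 > 0 so the relationship is positive.
|r| = 0.623, which falls in the moderate range.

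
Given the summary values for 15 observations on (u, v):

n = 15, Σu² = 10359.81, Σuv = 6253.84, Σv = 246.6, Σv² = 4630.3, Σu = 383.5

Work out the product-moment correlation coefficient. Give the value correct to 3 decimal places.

-0.090

r = (nΣuv − ΣuΣv) / √[(nΣu² − (Σu)²)(nΣv² − (Σv)²)]
Numerator: 15×6253.84 − 383.5×246.6 = -763.5
Denominator: √[(155397.15 − 147072.25)(69454.5 − 60811.56)] = √[8324.9 × 8642.94] = 8482.4296
r = -763.5 / 8482.4296 ≈ -0.090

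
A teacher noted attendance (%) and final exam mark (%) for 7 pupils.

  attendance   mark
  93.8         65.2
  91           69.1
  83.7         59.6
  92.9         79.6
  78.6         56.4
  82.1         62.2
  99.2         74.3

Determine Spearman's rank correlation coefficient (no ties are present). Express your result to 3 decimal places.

Rank attendance: 6, 4, 3, 5, 1, 2, 7
Rank mark: 4, 5, 2, 7, 1, 3, 6
d = rank(attendance) − rank(mark): 2, -1, 1, -2, 0, -1, 1; Σd² = 12
ρ = 1 − 6Σd² / [n(n²−1)] = 1 − 6×12 / (7×48) = 1 − 72/336 ≈ 0.786

0.786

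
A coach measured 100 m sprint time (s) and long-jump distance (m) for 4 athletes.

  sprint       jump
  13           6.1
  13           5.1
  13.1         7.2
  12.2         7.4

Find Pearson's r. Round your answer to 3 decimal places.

n = 4, Σx = 51.3, Σy = 25.8, Σx² = 658.45, Σy² = 169.82, Σxy = 330.2
nΣxy − ΣxΣy = 1320.8 − 1323.54 = -2.74
nΣx² − (Σx)² = 2633.8 − 2631.69 = 2.11; nΣy² − (Σy)² = 679.28 − 665.64 = 13.64
r = -2.74 / √(2.11 × 13.64) = -2.74 / 5.3647 ≈ -0.511

-0.511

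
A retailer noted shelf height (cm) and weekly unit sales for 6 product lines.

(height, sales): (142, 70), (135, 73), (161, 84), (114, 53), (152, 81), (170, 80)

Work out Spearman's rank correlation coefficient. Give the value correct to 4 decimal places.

Rank height: 3, 2, 5, 1, 4, 6
Rank sales: 2, 3, 6, 1, 5, 4
d = rank(height) − rank(sales): 1, -1, -1, 0, -1, 2; Σd² = 8
ρ = 1 − 6Σd² / [n(n²−1)] = 1 − 6×8 / (6×35) = 1 − 48/210 ≈ 0.7714

0.7714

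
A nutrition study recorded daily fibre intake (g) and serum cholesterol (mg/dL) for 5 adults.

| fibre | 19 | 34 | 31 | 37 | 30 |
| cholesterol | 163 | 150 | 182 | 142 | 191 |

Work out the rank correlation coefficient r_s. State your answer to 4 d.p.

Rank fibre: 1, 4, 3, 5, 2
Rank cholesterol: 3, 2, 4, 1, 5
d = rank(fibre) − rank(cholesterol): -2, 2, -1, 4, -3; Σd² = 34
ρ = 1 − 6Σd² / [n(n²−1)] = 1 − 6×34 / (5×24) = 1 − 204/120 ≈ -0.7000

-0.7000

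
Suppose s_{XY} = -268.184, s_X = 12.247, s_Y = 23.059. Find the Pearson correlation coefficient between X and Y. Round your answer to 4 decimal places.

r = Cov(X,Y) / (s_X · s_Y) = -268.184 / (12.247 × 23.059)
  = -268.184 / 282.4036 ≈ -0.9496

-0.9496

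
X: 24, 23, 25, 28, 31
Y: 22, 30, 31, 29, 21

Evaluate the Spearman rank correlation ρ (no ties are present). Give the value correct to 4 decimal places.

Rank X: 2, 1, 3, 4, 5
Rank Y: 2, 4, 5, 3, 1
d = rank(X) − rank(Y): 0, -3, -2, 1, 4; Σd² = 30
ρ = 1 − 6Σd² / [n(n²−1)] = 1 − 6×30 / (5×24) = 1 − 180/120 ≈ -0.5000

-0.5000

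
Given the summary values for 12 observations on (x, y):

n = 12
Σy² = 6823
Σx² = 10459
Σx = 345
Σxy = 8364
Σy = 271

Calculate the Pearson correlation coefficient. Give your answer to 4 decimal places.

0.9294

r = (nΣxy − ΣxΣy) / √[(nΣx² − (Σx)²)(nΣy² − (Σy)²)]
Numerator: 12×8364 − 345×271 = 6873
Denominator: √[(125508 − 119025)(81876 − 73441)] = √[6483 × 8435] = 7394.8702
r = 6873 / 7394.8702 ≈ 0.9294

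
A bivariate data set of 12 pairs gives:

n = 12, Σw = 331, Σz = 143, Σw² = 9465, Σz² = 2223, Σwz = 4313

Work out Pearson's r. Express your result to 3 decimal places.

r = (nΣwz − ΣwΣz) / √[(nΣw² − (Σw)²)(nΣz² − (Σz)²)]
Numerator: 12×4313 − 331×143 = 4423
Denominator: √[(113580 − 109561)(26676 − 20449)] = √[4019 × 6227] = 5002.6306
r = 4423 / 5002.6306 ≈ 0.884

0.884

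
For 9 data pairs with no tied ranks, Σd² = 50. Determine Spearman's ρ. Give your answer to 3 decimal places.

0.583

ρ = 1 − 6Σd² / [n(n²−1)] = 1 − 6×50 / (9×80)
  = 1 − 300/720 = 1 − 0.4167 ≈ 0.583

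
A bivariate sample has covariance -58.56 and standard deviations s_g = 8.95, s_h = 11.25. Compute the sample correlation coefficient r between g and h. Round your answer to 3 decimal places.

-0.582

r = Cov(g,h) / (s_g · s_h) = -58.56 / (8.95 × 11.25)
  = -58.56 / 100.6875 ≈ -0.582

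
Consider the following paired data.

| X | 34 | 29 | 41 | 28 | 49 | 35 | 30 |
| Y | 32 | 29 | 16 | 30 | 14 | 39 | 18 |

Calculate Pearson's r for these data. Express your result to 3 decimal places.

n = 7, ΣX = 246, ΣY = 178, ΣX² = 8988, ΣY² = 5062, ΣXY = 6016
nΣXY − ΣXΣY = 42112 − 43788 = -1676
nΣX² − (ΣX)² = 62916 − 60516 = 2400; nΣY² − (ΣY)² = 35434 − 31684 = 3750
r = -1676 / √(2400 × 3750) = -1676 / 3000.0000 ≈ -0.559

-0.559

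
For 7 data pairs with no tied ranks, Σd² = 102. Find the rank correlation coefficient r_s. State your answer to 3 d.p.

-0.821

ρ = 1 − 6Σd² / [n(n²−1)] = 1 − 6×102 / (7×48)
  = 1 − 612/336 = 1 − 1.8214 ≈ -0.821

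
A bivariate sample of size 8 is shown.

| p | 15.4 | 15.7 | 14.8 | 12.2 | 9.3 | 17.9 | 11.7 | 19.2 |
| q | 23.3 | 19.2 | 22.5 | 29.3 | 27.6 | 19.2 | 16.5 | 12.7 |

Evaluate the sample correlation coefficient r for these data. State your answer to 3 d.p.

n = 8, Σp = 116.2, Σq = 170.3, Σp² = 1763.96, Σq² = 3840.21, Σpq = 2387.97
nΣpq − ΣpΣq = 19103.76 − 19788.86 = -685.1
nΣp² − (Σp)² = 14111.68 − 13502.44 = 609.24; nΣq² − (Σq)² = 30721.68 − 29002.09 = 1719.59
r = -685.1 / √(609.24 × 1719.59) = -685.1 / 1023.5443 ≈ -0.669

-0.669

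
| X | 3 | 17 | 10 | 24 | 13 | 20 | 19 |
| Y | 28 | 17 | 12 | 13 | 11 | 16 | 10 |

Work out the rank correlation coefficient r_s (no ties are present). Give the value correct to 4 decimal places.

-0.2143

Rank X: 1, 4, 2, 7, 3, 6, 5
Rank Y: 7, 6, 3, 4, 2, 5, 1
d = rank(X) − rank(Y): -6, -2, -1, 3, 1, 1, 4; Σd² = 68
ρ = 1 − 6Σd² / [n(n²−1)] = 1 − 6×68 / (7×48) = 1 − 408/336 ≈ -0.2143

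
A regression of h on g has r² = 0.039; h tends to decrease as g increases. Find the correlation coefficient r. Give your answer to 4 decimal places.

-0.1975

|r| = √0.039 = 0.1975
The association is negative, so r = −0.1975.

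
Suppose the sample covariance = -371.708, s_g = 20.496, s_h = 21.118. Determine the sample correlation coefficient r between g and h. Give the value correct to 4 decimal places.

r = Cov(g,h) / (s_g · s_h) = -371.708 / (20.496 × 21.118)
  = -371.708 / 432.8345 ≈ -0.8588

-0.8588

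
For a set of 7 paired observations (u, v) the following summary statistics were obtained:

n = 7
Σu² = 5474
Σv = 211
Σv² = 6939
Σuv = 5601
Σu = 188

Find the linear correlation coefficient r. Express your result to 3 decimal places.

r = (nΣuv − ΣuΣv) / √[(nΣu² − (Σu)²)(nΣv² − (Σv)²)]
Numerator: 7×5601 − 188×211 = -461
Denominator: √[(38318 − 35344)(48573 − 44521)] = √[2974 × 4052] = 3471.4043
r = -461 / 3471.4043 ≈ -0.133

-0.133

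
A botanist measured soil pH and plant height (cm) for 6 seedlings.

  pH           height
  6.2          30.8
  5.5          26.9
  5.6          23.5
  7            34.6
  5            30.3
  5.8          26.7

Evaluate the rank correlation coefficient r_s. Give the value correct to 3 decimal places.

0.486

Rank pH: 5, 2, 3, 6, 1, 4
Rank height: 5, 3, 1, 6, 4, 2
d = rank(pH) − rank(height): 0, -1, 2, 0, -3, 2; Σd² = 18
ρ = 1 − 6Σd² / [n(n²−1)] = 1 − 6×18 / (6×35) = 1 − 108/210 ≈ 0.486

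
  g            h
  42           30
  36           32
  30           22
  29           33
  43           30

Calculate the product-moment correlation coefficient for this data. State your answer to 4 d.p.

n = 5, Σg = 180, Σh = 147, Σg² = 6650, Σh² = 4397, Σgh = 5319
nΣgh − ΣgΣh = 26595 − 26460 = 135
nΣg² − (Σg)² = 33250 − 32400 = 850; nΣh² − (Σh)² = 21985 − 21609 = 376
r = 135 / √(850 × 376) = 135 / 565.3318 ≈ 0.2388

0.2388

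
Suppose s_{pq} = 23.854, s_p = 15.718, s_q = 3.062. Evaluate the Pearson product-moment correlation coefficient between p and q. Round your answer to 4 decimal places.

r = Cov(p,q) / (s_p · s_q) = 23.854 / (15.718 × 3.062)
  = 23.854 / 48.1285 ≈ 0.4956

0.4956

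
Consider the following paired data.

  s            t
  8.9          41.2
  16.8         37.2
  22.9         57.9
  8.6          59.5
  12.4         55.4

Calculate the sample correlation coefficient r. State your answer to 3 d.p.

n = 5, Σs = 69.6, Σt = 251.2, Σs² = 1113.58, Σt² = 13043.1, Σst = 3516.21
nΣst − ΣsΣt = 17581.05 − 17483.52 = 97.53
nΣs² − (Σs)² = 5567.9 − 4844.16 = 723.74; nΣt² − (Σt)² = 65215.5 − 63101.44 = 2114.06
r = 97.53 / √(723.74 × 2114.06) = 97.53 / 1236.9437 ≈ 0.079

0.079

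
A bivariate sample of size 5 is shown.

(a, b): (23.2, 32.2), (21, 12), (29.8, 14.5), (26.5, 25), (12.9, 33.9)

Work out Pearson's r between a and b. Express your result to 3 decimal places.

-0.532

n = 5, Σa = 113.4, Σb = 117.6, Σa² = 2735.94, Σb² = 3165.3, Σab = 2530.95
nΣab − ΣaΣb = 12654.75 − 13335.84 = -681.09
nΣa² − (Σa)² = 13679.7 − 12859.56 = 820.14; nΣb² − (Σb)² = 15826.5 − 13829.76 = 1996.74
r = -681.09 / √(820.14 × 1996.74) = -681.09 / 1279.6899 ≈ -0.532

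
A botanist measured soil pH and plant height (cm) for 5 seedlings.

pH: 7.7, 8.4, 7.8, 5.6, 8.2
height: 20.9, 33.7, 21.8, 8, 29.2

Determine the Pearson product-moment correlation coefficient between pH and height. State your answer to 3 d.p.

n = 5, Σx = 37.7, Σy = 113.6, Σx² = 289.29, Σy² = 2964.38, Σxy = 898.29
nΣxy − ΣxΣy = 4491.45 − 4282.72 = 208.73
nΣx² − (Σx)² = 1446.45 − 1421.29 = 25.16; nΣy² − (Σy)² = 14821.9 − 12904.96 = 1916.94
r = 208.73 / √(25.16 × 1916.94) = 208.73 / 219.6138 ≈ 0.950

0.950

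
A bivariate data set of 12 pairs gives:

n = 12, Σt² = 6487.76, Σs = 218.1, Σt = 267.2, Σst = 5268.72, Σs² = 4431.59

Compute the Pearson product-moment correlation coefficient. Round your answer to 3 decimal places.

0.822

r = (nΣst − ΣsΣt) / √[(nΣs² − (Σs)²)(nΣt² − (Σt)²)]
Numerator: 12×5268.72 − 218.1×267.2 = 4948.32
Denominator: √[(53179.08 − 47567.61)(77853.12 − 71395.84)] = √[5611.47 × 6457.28] = 6019.5376
r = 4948.32 / 6019.5376 ≈ 0.822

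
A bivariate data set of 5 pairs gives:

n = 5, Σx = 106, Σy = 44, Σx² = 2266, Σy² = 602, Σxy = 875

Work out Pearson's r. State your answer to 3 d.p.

r = (nΣxy − ΣxΣy) / √[(nΣx² − (Σx)²)(nΣy² − (Σy)²)]
Numerator: 5×875 − 106×44 = -289
Denominator: √[(11330 − 11236)(3010 − 1936)] = √[94 × 1074] = 317.7357
r = -289 / 317.7357 ≈ -0.910

-0.910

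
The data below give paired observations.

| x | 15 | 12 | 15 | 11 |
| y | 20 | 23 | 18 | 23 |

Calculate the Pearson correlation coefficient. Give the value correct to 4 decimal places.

-0.9241

n = 4, Σx = 53, Σy = 84, Σx² = 715, Σy² = 1782, Σxy = 1099
nΣxy − ΣxΣy = 4396 − 4452 = -56
nΣx² − (Σx)² = 2860 − 2809 = 51; nΣy² − (Σy)² = 7128 − 7056 = 72
r = -56 / √(51 × 72) = -56 / 60.5970 ≈ -0.9241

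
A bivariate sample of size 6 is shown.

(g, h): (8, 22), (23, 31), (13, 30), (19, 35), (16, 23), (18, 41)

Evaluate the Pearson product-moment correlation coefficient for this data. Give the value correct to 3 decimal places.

0.576

n = 6, Σg = 97, Σh = 182, Σg² = 1703, Σh² = 5780, Σgh = 3050
nΣgh − ΣgΣh = 18300 − 17654 = 646
nΣg² − (Σg)² = 10218 − 9409 = 809; nΣh² − (Σh)² = 34680 − 33124 = 1556
r = 646 / √(809 × 1556) = 646 / 1121.9643 ≈ 0.576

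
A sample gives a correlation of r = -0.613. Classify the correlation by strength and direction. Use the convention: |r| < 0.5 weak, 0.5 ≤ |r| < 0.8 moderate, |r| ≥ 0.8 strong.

moderate negative

r = -0.613 < 0 so the relationship is negative.
|r| = 0.613, which falls in the moderate range.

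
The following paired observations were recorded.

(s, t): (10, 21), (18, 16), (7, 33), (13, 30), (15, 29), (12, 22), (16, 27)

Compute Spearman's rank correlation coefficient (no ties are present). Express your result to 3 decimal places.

-0.429

Rank s: 2, 7, 1, 4, 5, 3, 6
Rank t: 2, 1, 7, 6, 5, 3, 4
d = rank(s) − rank(t): 0, 6, -6, -2, 0, 0, 2; Σd² = 80
ρ = 1 − 6Σd² / [n(n²−1)] = 1 − 6×80 / (7×48) = 1 − 480/336 ≈ -0.429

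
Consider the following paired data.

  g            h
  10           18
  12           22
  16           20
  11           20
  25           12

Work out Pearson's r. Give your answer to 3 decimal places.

-0.821

n = 5, Σg = 74, Σh = 92, Σg² = 1246, Σh² = 1752, Σgh = 1284
nΣgh − ΣgΣh = 6420 − 6808 = -388
nΣg² − (Σg)² = 6230 − 5476 = 754; nΣh² − (Σh)² = 8760 − 8464 = 296
r = -388 / √(754 × 296) = -388 / 472.4235 ≈ -0.821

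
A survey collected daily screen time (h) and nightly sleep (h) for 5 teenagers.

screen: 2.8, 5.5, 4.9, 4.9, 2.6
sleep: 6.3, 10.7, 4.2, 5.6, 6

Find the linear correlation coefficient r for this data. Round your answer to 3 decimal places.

0.329

n = 5, Σx = 20.7, Σy = 32.8, Σx² = 92.87, Σy² = 239.18, Σxy = 140.11
nΣxy − ΣxΣy = 700.55 − 678.96 = 21.59
nΣx² − (Σx)² = 464.35 − 428.49 = 35.86; nΣy² − (Σy)² = 1195.9 − 1075.84 = 120.06
r = 21.59 / √(35.86 × 120.06) = 21.59 / 65.6152 ≈ 0.329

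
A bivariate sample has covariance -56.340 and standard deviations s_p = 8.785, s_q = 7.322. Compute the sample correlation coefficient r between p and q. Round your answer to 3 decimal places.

-0.876

r = Cov(p,q) / (s_p · s_q) = -56.340 / (8.785 × 7.322)
  = -56.340 / 64.3238 ≈ -0.876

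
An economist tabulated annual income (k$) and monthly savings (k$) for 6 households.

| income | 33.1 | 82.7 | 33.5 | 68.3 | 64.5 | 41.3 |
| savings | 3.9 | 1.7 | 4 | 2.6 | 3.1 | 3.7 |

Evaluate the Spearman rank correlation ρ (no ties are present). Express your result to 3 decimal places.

Rank income: 1, 6, 2, 5, 4, 3
Rank savings: 5, 1, 6, 2, 3, 4
d = rank(income) − rank(savings): -4, 5, -4, 3, 1, -1; Σd² = 68
ρ = 1 − 6Σd² / [n(n²−1)] = 1 − 6×68 / (6×35) = 1 − 408/210 ≈ -0.943

-0.943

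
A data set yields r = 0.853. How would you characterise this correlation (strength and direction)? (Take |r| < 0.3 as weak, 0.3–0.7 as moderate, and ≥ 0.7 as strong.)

r = 0.853 > 0 so the relationship is positive.
|r| = 0.853, which falls in the strong range.

strong positive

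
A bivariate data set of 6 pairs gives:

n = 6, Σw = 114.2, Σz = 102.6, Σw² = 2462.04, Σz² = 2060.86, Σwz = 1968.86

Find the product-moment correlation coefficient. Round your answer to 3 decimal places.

0.054

r = (nΣwz − ΣwΣz) / √[(nΣw² − (Σw)²)(nΣz² − (Σz)²)]
Numerator: 6×1968.86 − 114.2×102.6 = 96.24
Denominator: √[(14772.24 − 13041.64)(12365.16 − 10526.76)] = √[1730.6 × 1838.4] = 1783.6858
r = 96.24 / 1783.6858 ≈ 0.054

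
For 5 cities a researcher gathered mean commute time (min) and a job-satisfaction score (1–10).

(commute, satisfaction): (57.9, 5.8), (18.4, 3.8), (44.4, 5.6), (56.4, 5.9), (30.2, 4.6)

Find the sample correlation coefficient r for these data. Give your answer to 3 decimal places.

n = 5, Σx = 207.3, Σy = 25.7, Σx² = 9755.33, Σy² = 135.41, Σxy = 1126.06
nΣxy − ΣxΣy = 5630.3 − 5327.61 = 302.69
nΣx² − (Σx)² = 48776.65 − 42973.29 = 5803.36; nΣy² − (Σy)² = 677.05 − 660.49 = 16.56
r = 302.69 / √(5803.36 × 16.56) = 302.69 / 310.0059 ≈ 0.976

0.976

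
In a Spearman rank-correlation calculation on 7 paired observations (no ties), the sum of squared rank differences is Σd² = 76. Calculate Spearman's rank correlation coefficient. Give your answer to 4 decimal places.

ρ = 1 − 6Σd² / [n(n²−1)] = 1 − 6×76 / (7×48)
  = 1 − 456/336 = 1 − 1.35714 ≈ -0.3571

-0.3571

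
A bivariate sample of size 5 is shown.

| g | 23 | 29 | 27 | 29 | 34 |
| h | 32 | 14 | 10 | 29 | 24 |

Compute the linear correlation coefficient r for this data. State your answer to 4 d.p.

-0.1762

n = 5, Σg = 142, Σh = 109, Σg² = 4096, Σh² = 2737, Σgh = 3069
nΣgh − ΣgΣh = 15345 − 15478 = -133
nΣg² − (Σg)² = 20480 − 20164 = 316; nΣh² − (Σh)² = 13685 − 11881 = 1804
r = -133 / √(316 × 1804) = -133 / 755.0258 ≈ -0.1762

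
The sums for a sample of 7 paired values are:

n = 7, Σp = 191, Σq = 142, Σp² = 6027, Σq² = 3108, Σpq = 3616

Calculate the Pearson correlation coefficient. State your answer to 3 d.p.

-0.600

r = (nΣpq − ΣpΣq) / √[(nΣp² − (Σp)²)(nΣq² − (Σq)²)]
Numerator: 7×3616 − 191×142 = -1810
Denominator: √[(42189 − 36481)(21756 − 20164)] = √[5708 × 1592] = 3014.4877
r = -1810 / 3014.4877 ≈ -0.600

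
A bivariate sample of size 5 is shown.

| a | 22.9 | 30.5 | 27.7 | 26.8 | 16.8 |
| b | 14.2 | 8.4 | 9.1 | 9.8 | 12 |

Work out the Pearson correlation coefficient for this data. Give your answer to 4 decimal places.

-0.7261

n = 5, Σa = 124.7, Σb = 53.5, Σa² = 3222.43, Σb² = 595.05, Σab = 1297.69
nΣab − ΣaΣb = 6488.45 − 6671.45 = -183
nΣa² − (Σa)² = 16112.15 − 15550.09 = 562.06; nΣb² − (Σb)² = 2975.25 − 2862.25 = 113
r = -183 / √(562.06 × 113) = -183 / 252.0174 ≈ -0.7261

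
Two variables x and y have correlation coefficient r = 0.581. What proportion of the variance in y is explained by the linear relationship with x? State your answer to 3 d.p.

0.338

r² = (0.581)² = 0.338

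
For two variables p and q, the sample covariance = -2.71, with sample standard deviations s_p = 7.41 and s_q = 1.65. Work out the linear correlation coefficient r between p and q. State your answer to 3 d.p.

-0.222

r = Cov(p,q) / (s_p · s_q) = -2.71 / (7.41 × 1.65)
  = -2.71 / 12.2265 ≈ -0.222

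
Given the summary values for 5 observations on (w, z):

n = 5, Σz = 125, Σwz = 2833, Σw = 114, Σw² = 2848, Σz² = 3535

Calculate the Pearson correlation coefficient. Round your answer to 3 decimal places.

-0.053

r = (nΣwz − ΣwΣz) / √[(nΣw² − (Σw)²)(nΣz² − (Σz)²)]
Numerator: 5×2833 − 114×125 = -85
Denominator: √[(14240 − 12996)(17675 − 15625)] = √[1244 × 2050] = 1596.9346
r = -85 / 1596.9346 ≈ -0.053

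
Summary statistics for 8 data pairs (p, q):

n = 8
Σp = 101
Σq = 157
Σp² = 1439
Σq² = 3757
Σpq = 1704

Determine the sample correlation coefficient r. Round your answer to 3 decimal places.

-0.836

r = (nΣpq − ΣpΣq) / √[(nΣp² − (Σp)²)(nΣq² − (Σq)²)]
Numerator: 8×1704 − 101×157 = -2225
Denominator: √[(11512 − 10201)(30056 − 24649)] = √[1311 × 5407] = 2662.4382
r = -2225 / 2662.4382 ≈ -0.836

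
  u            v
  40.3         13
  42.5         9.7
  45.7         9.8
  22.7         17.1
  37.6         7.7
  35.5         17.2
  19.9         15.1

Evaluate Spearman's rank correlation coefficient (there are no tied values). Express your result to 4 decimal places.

-0.6071

Rank u: 5, 6, 7, 2, 4, 3, 1
Rank v: 4, 2, 3, 6, 1, 7, 5
d = rank(u) − rank(v): 1, 4, 4, -4, 3, -4, -4; Σd² = 90
ρ = 1 − 6Σd² / [n(n²−1)] = 1 − 6×90 / (7×48) = 1 − 540/336 ≈ -0.6071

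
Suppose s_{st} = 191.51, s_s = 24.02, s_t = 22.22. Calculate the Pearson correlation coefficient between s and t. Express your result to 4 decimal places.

0.3588

r = Cov(s,t) / (s_s · s_t) = 191.51 / (24.02 × 22.22)
  = 191.51 / 533.7244 ≈ 0.3588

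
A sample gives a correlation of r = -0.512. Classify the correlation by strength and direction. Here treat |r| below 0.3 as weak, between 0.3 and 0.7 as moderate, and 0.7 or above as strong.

r = -0.512 < 0 so the relationship is negative.
|r| = 0.512, which falls in the moderate range.

moderate negative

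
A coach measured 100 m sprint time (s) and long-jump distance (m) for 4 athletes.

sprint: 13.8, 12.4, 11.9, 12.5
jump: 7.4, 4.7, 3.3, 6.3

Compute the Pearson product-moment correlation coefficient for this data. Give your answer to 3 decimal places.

n = 4, Σx = 50.6, Σy = 21.7, Σx² = 642.06, Σy² = 127.43, Σxy = 278.42
nΣxy − ΣxΣy = 1113.68 − 1098.02 = 15.66
nΣx² − (Σx)² = 2568.24 − 2560.36 = 7.88; nΣy² − (Σy)² = 509.72 − 470.89 = 38.83
r = 15.66 / √(7.88 × 38.83) = 15.66 / 17.4923 ≈ 0.895

0.895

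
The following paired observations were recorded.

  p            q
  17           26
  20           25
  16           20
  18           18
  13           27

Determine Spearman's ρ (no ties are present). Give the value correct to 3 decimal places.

-0.500

Rank p: 3, 5, 2, 4, 1
Rank q: 4, 3, 2, 1, 5
d = rank(p) − rank(q): -1, 2, 0, 3, -4; Σd² = 30
ρ = 1 − 6Σd² / [n(n²−1)] = 1 − 6×30 / (5×24) = 1 − 180/120 ≈ -0.500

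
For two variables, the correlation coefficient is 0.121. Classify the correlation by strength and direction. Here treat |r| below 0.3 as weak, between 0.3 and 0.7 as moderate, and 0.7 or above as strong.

weak positive

r = 0.121 > 0 so the relationship is positive.
|r| = 0.121, which falls in the weak range.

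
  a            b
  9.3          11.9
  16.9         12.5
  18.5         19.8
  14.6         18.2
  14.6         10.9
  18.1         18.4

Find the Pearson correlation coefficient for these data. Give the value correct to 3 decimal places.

0.601

n = 6, Σa = 92, Σb = 91.7, Σa² = 1468.28, Σb² = 1478.51, Σab = 1446.12
nΣab − ΣaΣb = 8676.72 − 8436.4 = 240.32
nΣa² − (Σa)² = 8809.68 − 8464 = 345.68; nΣb² − (Σb)² = 8871.06 − 8408.89 = 462.17
r = 240.32 / √(345.68 × 462.17) = 240.32 / 399.7035 ≈ 0.601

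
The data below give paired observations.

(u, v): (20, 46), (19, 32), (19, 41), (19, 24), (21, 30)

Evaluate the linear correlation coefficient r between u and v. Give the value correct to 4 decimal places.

0.0697

n = 5, Σu = 98, Σv = 173, Σu² = 1924, Σv² = 6297, Σuv = 3393
nΣuv − ΣuΣv = 16965 − 16954 = 11
nΣu² − (Σu)² = 9620 − 9604 = 16; nΣv² − (Σv)² = 31485 − 29929 = 1556
r = 11 / √(16 × 1556) = 11 / 157.7847 ≈ 0.0697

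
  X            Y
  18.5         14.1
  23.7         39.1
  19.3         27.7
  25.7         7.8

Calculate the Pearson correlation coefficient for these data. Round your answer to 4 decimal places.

-0.0761

n = 4, ΣX = 87.2, ΣY = 88.7, ΣX² = 1936.92, ΣY² = 2555.75, ΣXY = 1922.59
nΣXY − ΣXΣY = 7690.36 − 7734.64 = -44.28
nΣX² − (ΣX)² = 7747.68 − 7603.84 = 143.84; nΣY² − (ΣY)² = 10223 − 7867.69 = 2355.31
r = -44.28 / √(143.84 × 2355.31) = -44.28 / 582.0548 ≈ -0.0761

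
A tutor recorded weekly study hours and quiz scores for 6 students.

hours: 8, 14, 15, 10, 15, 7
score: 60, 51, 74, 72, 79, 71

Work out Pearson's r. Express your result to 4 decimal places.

n = 6, Σx = 69, Σy = 407, Σx² = 859, Σy² = 28143, Σxy = 4706
nΣxy − ΣxΣy = 28236 − 28083 = 153
nΣx² − (Σx)² = 5154 − 4761 = 393; nΣy² − (Σy)² = 168858 − 165649 = 3209
r = 153 / √(393 × 3209) = 153 / 1123.0036 ≈ 0.1362

0.1362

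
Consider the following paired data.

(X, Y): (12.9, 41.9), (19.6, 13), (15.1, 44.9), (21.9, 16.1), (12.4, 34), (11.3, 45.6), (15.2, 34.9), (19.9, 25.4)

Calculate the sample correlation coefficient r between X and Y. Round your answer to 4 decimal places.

-0.8692

n = 8, ΣX = 128.3, ΣY = 255.8, ΣX² = 2166.69, ΣY² = 9298.36, ΣXY = 3798.71
nΣXY − ΣXΣY = 30389.68 − 32819.14 = -2429.46
nΣX² − (ΣX)² = 17333.52 − 16460.89 = 872.63; nΣY² − (ΣY)² = 74386.88 − 65433.64 = 8953.24
r = -2429.46 / √(872.63 × 8953.24) = -2429.46 / 2795.1504 ≈ -0.8692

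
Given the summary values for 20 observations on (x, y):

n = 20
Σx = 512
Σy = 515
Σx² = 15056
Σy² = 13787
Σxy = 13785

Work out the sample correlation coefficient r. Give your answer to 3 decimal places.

0.594

r = (nΣxy − ΣxΣy) / √[(nΣx² − (Σx)²)(nΣy² − (Σy)²)]
Numerator: 20×13785 − 512×515 = 12020
Denominator: √[(301120 − 262144)(275740 − 265225)] = √[38976 × 10515] = 20244.3236
r = 12020 / 20244.3236 ≈ 0.594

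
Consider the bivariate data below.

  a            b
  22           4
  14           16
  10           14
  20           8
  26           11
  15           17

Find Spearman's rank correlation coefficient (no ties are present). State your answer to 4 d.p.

Rank a: 5, 2, 1, 4, 6, 3
Rank b: 1, 5, 4, 2, 3, 6
d = rank(a) − rank(b): 4, -3, -3, 2, 3, -3; Σd² = 56
ρ = 1 − 6Σd² / [n(n²−1)] = 1 − 6×56 / (6×35) = 1 − 336/210 ≈ -0.6000

-0.6000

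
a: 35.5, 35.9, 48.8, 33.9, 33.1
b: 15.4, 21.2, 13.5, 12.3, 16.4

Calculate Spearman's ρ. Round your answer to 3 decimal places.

0.000

Rank a: 3, 4, 5, 2, 1
Rank b: 3, 5, 2, 1, 4
d = rank(a) − rank(b): 0, -1, 3, 1, -3; Σd² = 20
ρ = 1 − 6Σd² / [n(n²−1)] = 1 − 6×20 / (5×24) = 1 − 120/120 ≈ 0.000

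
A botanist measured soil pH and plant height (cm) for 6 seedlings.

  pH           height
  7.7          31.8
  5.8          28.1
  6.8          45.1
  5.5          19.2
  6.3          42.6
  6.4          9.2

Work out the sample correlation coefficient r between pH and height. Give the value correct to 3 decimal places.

n = 6, Σx = 38.5, Σy = 176, Σx² = 250.07, Σy² = 6102.9, Σxy = 1147.38
nΣxy − ΣxΣy = 6884.28 − 6776 = 108.28
nΣx² − (Σx)² = 1500.42 − 1482.25 = 18.17; nΣy² − (Σy)² = 36617.4 − 30976 = 5641.4
r = 108.28 / √(18.17 × 5641.4) = 108.28 / 320.1628 ≈ 0.338

0.338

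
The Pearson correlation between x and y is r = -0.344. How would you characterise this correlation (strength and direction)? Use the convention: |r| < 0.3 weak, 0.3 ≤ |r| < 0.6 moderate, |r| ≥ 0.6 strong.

moderate negative

r = -0.344 < 0 so the relationship is negative.
|r| = 0.344, which falls in the moderate range.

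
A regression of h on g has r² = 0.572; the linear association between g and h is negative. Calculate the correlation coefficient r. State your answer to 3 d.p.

-0.756

|r| = √0.572 = 0.756
The association is negative, so r = −0.756.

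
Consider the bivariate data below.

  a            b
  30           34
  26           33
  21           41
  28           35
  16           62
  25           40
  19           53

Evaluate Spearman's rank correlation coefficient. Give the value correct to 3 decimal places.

-0.893

Rank a: 7, 5, 3, 6, 1, 4, 2
Rank b: 2, 1, 5, 3, 7, 4, 6
d = rank(a) − rank(b): 5, 4, -2, 3, -6, 0, -4; Σd² = 106
ρ = 1 − 6Σd² / [n(n²−1)] = 1 − 6×106 / (7×48) = 1 − 636/336 ≈ -0.893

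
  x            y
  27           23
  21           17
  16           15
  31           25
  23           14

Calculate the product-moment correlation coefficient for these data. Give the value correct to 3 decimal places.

n = 5, Σx = 118, Σy = 94, Σx² = 2916, Σy² = 1864, Σxy = 2315
nΣxy − ΣxΣy = 11575 − 11092 = 483
nΣx² − (Σx)² = 14580 − 13924 = 656; nΣy² − (Σy)² = 9320 − 8836 = 484
r = 483 / √(656 × 484) = 483 / 563.4749 ≈ 0.857

0.857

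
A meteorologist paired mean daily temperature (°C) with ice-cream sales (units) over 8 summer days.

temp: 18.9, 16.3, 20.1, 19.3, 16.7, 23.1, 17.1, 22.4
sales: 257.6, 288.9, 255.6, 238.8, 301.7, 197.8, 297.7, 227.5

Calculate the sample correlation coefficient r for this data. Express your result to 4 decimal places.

-0.9483

n = 8, Σx = 153.9, Σy = 2065.6, Σx² = 3006.07, Σy² = 542707.04, Σxy = 39118.35
nΣxy − ΣxΣy = 312946.8 − 317895.84 = -4949.04
nΣx² − (Σx)² = 24048.56 − 23685.21 = 363.35; nΣy² − (Σy)² = 4341656.32 − 4266703.36 = 74952.96
r = -4949.04 / √(363.35 × 74952.96) = -4949.04 / 5218.6356 ≈ -0.9483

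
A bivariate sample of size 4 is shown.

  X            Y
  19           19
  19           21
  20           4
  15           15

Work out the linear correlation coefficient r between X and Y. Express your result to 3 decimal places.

n = 4, ΣX = 73, ΣY = 59, ΣX² = 1347, ΣY² = 1043, ΣXY = 1065
nΣXY − ΣXΣY = 4260 − 4307 = -47
nΣX² − (ΣX)² = 5388 − 5329 = 59; nΣY² − (ΣY)² = 4172 − 3481 = 691
r = -47 / √(59 × 691) = -47 / 201.9133 ≈ -0.233

-0.233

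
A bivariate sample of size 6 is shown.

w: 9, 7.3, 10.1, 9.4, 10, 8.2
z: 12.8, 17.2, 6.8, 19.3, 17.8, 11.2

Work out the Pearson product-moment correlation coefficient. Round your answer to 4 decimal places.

-0.2008

n = 6, Σw = 54, Σz = 85.1, Σw² = 491.9, Σz² = 1320.69, Σwz = 760.7
nΣwz − ΣwΣz = 4564.2 − 4595.4 = -31.2
nΣw² − (Σw)² = 2951.4 − 2916 = 35.4; nΣz² − (Σz)² = 7924.14 − 7242.01 = 682.13
r = -31.2 / √(35.4 × 682.13) = -31.2 / 155.3943 ≈ -0.2008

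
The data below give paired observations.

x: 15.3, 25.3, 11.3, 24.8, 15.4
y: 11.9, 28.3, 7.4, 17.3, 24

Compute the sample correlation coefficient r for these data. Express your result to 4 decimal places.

n = 5, Σx = 92.1, Σy = 88.9, Σx² = 1854.07, Σy² = 1872.55, Σxy = 1780.32
nΣxy − ΣxΣy = 8901.6 − 8187.69 = 713.91
nΣx² − (Σx)² = 9270.35 − 8482.41 = 787.94; nΣy² − (Σy)² = 9362.75 − 7903.21 = 1459.54
r = 713.91 / √(787.94 × 1459.54) = 713.91 / 1072.3945 ≈ 0.6657

0.6657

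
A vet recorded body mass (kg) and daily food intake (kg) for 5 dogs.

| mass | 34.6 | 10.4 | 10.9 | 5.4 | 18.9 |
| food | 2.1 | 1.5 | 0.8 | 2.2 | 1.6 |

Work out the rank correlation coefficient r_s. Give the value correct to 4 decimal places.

-0.1000

Rank mass: 5, 2, 3, 1, 4
Rank food: 4, 2, 1, 5, 3
d = rank(mass) − rank(food): 1, 0, 2, -4, 1; Σd² = 22
ρ = 1 − 6Σd² / [n(n²−1)] = 1 − 6×22 / (5×24) = 1 − 132/120 ≈ -0.1000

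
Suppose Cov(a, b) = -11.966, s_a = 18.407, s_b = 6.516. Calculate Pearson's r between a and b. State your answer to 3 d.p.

r = Cov(a,b) / (s_a · s_b) = -11.966 / (18.407 × 6.516)
  = -11.966 / 119.9400 ≈ -0.100

-0.100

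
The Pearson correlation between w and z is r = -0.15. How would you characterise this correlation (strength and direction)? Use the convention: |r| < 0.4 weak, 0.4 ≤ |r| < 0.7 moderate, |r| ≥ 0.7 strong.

weak negative

r = -0.15 < 0 so the relationship is negative.
|r| = 0.15, which falls in the weak range.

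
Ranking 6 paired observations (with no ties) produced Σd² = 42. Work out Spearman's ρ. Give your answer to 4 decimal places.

ρ = 1 − 6Σd² / [n(n²−1)] = 1 − 6×42 / (6×35)
  = 1 − 252/210 = 1 − 1.20000 ≈ -0.2000

-0.2000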